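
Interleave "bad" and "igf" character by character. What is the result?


Interleaving "bad" and "igf":
  Position 0: 'b' from first, 'i' from second => "bi"
  Position 1: 'a' from first, 'g' from second => "ag"
  Position 2: 'd' from first, 'f' from second => "df"
Result: biagdf

biagdf


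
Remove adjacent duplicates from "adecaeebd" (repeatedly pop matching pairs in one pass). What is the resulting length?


Input: adecaeebd
Stack-based adjacent duplicate removal:
  Read 'a': push. Stack: a
  Read 'd': push. Stack: ad
  Read 'e': push. Stack: ade
  Read 'c': push. Stack: adec
  Read 'a': push. Stack: adeca
  Read 'e': push. Stack: adecae
  Read 'e': matches stack top 'e' => pop. Stack: adeca
  Read 'b': push. Stack: adecab
  Read 'd': push. Stack: adecabd
Final stack: "adecabd" (length 7)

7


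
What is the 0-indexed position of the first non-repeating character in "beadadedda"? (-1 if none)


Input: beadadedda
Character frequencies:
  'a': 3
  'b': 1
  'd': 4
  'e': 2
Scanning left to right for freq == 1:
  Position 0 ('b'): unique! => answer = 0

0


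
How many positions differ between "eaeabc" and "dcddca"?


Comparing "eaeabc" and "dcddca" position by position:
  Position 0: 'e' vs 'd' => DIFFER
  Position 1: 'a' vs 'c' => DIFFER
  Position 2: 'e' vs 'd' => DIFFER
  Position 3: 'a' vs 'd' => DIFFER
  Position 4: 'b' vs 'c' => DIFFER
  Position 5: 'c' vs 'a' => DIFFER
Positions that differ: 6

6


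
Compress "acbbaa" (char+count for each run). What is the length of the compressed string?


Input: acbbaa
Runs:
  'a' x 1 => "a1"
  'c' x 1 => "c1"
  'b' x 2 => "b2"
  'a' x 2 => "a2"
Compressed: "a1c1b2a2"
Compressed length: 8

8


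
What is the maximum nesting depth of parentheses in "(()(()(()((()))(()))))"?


Input: "(()(()(()((()))(()))))"
Tracking depth:
  Position 0 '(': depth becomes 1
  Position 1 '(': depth becomes 2
  Position 2 ')': depth becomes 1
  Position 3 '(': depth becomes 2
  Position 4 '(': depth becomes 3
  Position 5 ')': depth becomes 2
  Position 6 '(': depth becomes 3
  Position 7 '(': depth becomes 4
  Position 8 ')': depth becomes 3
  Position 9 '(': depth becomes 4
  Position 10 '(': depth becomes 5
  Position 11 '(': depth becomes 6
  Position 12 ')': depth becomes 5
  Position 13 ')': depth becomes 4
  Position 14 ')': depth becomes 3
  Position 15 '(': depth becomes 4
  Position 16 '(': depth becomes 5
  Position 17 ')': depth becomes 4
  Position 18 ')': depth becomes 3
  Position 19 ')': depth becomes 2
  Position 20 ')': depth becomes 1
  Position 21 ')': depth becomes 0
Maximum depth reached: 6

6


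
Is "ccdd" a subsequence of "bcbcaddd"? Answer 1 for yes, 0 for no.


Check if "ccdd" is a subsequence of "bcbcaddd"
Greedy scan:
  Position 0 ('b'): no match needed
  Position 1 ('c'): matches sub[0] = 'c'
  Position 2 ('b'): no match needed
  Position 3 ('c'): matches sub[1] = 'c'
  Position 4 ('a'): no match needed
  Position 5 ('d'): matches sub[2] = 'd'
  Position 6 ('d'): matches sub[3] = 'd'
  Position 7 ('d'): no match needed
All 4 characters matched => is a subsequence

1


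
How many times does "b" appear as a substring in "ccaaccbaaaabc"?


Searching for "b" in "ccaaccbaaaabc"
Scanning each position:
  Position 0: "c" => no
  Position 1: "c" => no
  Position 2: "a" => no
  Position 3: "a" => no
  Position 4: "c" => no
  Position 5: "c" => no
  Position 6: "b" => MATCH
  Position 7: "a" => no
  Position 8: "a" => no
  Position 9: "a" => no
  Position 10: "a" => no
  Position 11: "b" => MATCH
  Position 12: "c" => no
Total occurrences: 2

2


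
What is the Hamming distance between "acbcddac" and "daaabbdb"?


Comparing "acbcddac" and "daaabbdb" position by position:
  Position 0: 'a' vs 'd' => differ
  Position 1: 'c' vs 'a' => differ
  Position 2: 'b' vs 'a' => differ
  Position 3: 'c' vs 'a' => differ
  Position 4: 'd' vs 'b' => differ
  Position 5: 'd' vs 'b' => differ
  Position 6: 'a' vs 'd' => differ
  Position 7: 'c' vs 'b' => differ
Total differences (Hamming distance): 8

8


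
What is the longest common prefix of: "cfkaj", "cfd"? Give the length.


Words: cfkaj, cfd
  Position 0: all 'c' => match
  Position 1: all 'f' => match
  Position 2: ('k', 'd') => mismatch, stop
LCP = "cf" (length 2)

2


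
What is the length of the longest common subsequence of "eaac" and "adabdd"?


LCS of "eaac" and "adabdd"
DP table:
           a    d    a    b    d    d
      0    0    0    0    0    0    0
  e   0    0    0    0    0    0    0
  a   0    1    1    1    1    1    1
  a   0    1    1    2    2    2    2
  c   0    1    1    2    2    2    2
LCS length = dp[4][6] = 2

2


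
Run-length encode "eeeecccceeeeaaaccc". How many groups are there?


Input: eeeecccceeeeaaaccc
Scanning for consecutive runs:
  Group 1: 'e' x 4 (positions 0-3)
  Group 2: 'c' x 4 (positions 4-7)
  Group 3: 'e' x 4 (positions 8-11)
  Group 4: 'a' x 3 (positions 12-14)
  Group 5: 'c' x 3 (positions 15-17)
Total groups: 5

5


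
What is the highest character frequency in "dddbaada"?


Input: dddbaada
Character counts:
  'a': 3
  'b': 1
  'd': 4
Maximum frequency: 4

4


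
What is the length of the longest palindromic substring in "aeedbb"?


Input: "aeedbb"
Checking substrings for palindromes:
  [1:3] "ee" (len 2) => palindrome
  [4:6] "bb" (len 2) => palindrome
Longest palindromic substring: "ee" with length 2

2


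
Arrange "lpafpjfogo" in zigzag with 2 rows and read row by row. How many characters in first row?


Zigzag "lpafpjfogo" into 2 rows:
Placing characters:
  'l' => row 0
  'p' => row 1
  'a' => row 0
  'f' => row 1
  'p' => row 0
  'j' => row 1
  'f' => row 0
  'o' => row 1
  'g' => row 0
  'o' => row 1
Rows:
  Row 0: "lapfg"
  Row 1: "pfjoo"
First row length: 5

5


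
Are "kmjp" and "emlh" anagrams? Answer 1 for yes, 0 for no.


Strings: "kmjp", "emlh"
Sorted first:  jkmp
Sorted second: ehlm
Differ at position 0: 'j' vs 'e' => not anagrams

0


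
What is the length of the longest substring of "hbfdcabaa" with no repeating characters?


Input: "hbfdcabaa"
Sliding window (track last position of each char):
  Position 0 ('h'): window [0,0] length 1 -- new best
  Position 1 ('b'): window [0,1] length 2 -- new best
  Position 2 ('f'): window [0,2] length 3 -- new best
  Position 3 ('d'): window [0,3] length 4 -- new best
  Position 4 ('c'): window [0,4] length 5 -- new best
  Position 5 ('a'): window [0,5] length 6 -- new best
  Position 6 ('b'): repeat (last at 1), move window start to 2
  Position 6 ('b'): window [2,6] length 5
  Position 7 ('a'): repeat (last at 5), move window start to 6
  Position 7 ('a'): window [6,7] length 2
  Position 8 ('a'): repeat (last at 7), move window start to 8
  Position 8 ('a'): window [8,8] length 1
Longest substring with no repeats: "hbfdca" with length 6

6


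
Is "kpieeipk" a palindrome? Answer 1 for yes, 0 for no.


Input: kpieeipk
Reversed: kpieeipk
  Compare pos 0 ('k') with pos 7 ('k'): match
  Compare pos 1 ('p') with pos 6 ('p'): match
  Compare pos 2 ('i') with pos 5 ('i'): match
  Compare pos 3 ('e') with pos 4 ('e'): match
Result: palindrome

1


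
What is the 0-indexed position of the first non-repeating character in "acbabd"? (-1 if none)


Input: acbabd
Character frequencies:
  'a': 2
  'b': 2
  'c': 1
  'd': 1
Scanning left to right for freq == 1:
  Position 0 ('a'): freq=2, skip
  Position 1 ('c'): unique! => answer = 1

1


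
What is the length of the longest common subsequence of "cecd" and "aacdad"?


LCS of "cecd" and "aacdad"
DP table:
           a    a    c    d    a    d
      0    0    0    0    0    0    0
  c   0    0    0    1    1    1    1
  e   0    0    0    1    1    1    1
  c   0    0    0    1    1    1    1
  d   0    0    0    1    2    2    2
LCS length = dp[4][6] = 2

2


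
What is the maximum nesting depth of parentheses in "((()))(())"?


Input: "((()))(())"
Tracking depth:
  Position 0 '(': depth becomes 1
  Position 1 '(': depth becomes 2
  Position 2 '(': depth becomes 3
  Position 3 ')': depth becomes 2
  Position 4 ')': depth becomes 1
  Position 5 ')': depth becomes 0
  Position 6 '(': depth becomes 1
  Position 7 '(': depth becomes 2
  Position 8 ')': depth becomes 1
  Position 9 ')': depth becomes 0
Maximum depth reached: 3

3


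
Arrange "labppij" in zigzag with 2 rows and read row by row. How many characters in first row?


Zigzag "labppij" into 2 rows:
Placing characters:
  'l' => row 0
  'a' => row 1
  'b' => row 0
  'p' => row 1
  'p' => row 0
  'i' => row 1
  'j' => row 0
Rows:
  Row 0: "lbpj"
  Row 1: "api"
First row length: 4

4


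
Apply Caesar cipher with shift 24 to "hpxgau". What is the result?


Caesar cipher: shift "hpxgau" by 24
  'h' (pos 7) + 24 = pos 5 = 'f'
  'p' (pos 15) + 24 = pos 13 = 'n'
  'x' (pos 23) + 24 = pos 21 = 'v'
  'g' (pos 6) + 24 = pos 4 = 'e'
  'a' (pos 0) + 24 = pos 24 = 'y'
  'u' (pos 20) + 24 = pos 18 = 's'
Result: fnveys

fnveys


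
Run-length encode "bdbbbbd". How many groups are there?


Input: bdbbbbd
Scanning for consecutive runs:
  Group 1: 'b' x 1 (positions 0-0)
  Group 2: 'd' x 1 (positions 1-1)
  Group 3: 'b' x 4 (positions 2-5)
  Group 4: 'd' x 1 (positions 6-6)
Total groups: 4

4


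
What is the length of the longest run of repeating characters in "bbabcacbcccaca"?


Input: "bbabcacbcccaca"
Scanning for longest run:
  Position 1 ('b'): continues run of 'b', length=2
  Position 2 ('a'): new char, reset run to 1
  Position 3 ('b'): new char, reset run to 1
  Position 4 ('c'): new char, reset run to 1
  Position 5 ('a'): new char, reset run to 1
  Position 6 ('c'): new char, reset run to 1
  Position 7 ('b'): new char, reset run to 1
  Position 8 ('c'): new char, reset run to 1
  Position 9 ('c'): continues run of 'c', length=2
  Position 10 ('c'): continues run of 'c', length=3
  Position 11 ('a'): new char, reset run to 1
  Position 12 ('c'): new char, reset run to 1
  Position 13 ('a'): new char, reset run to 1
Longest run: 'c' with length 3

3


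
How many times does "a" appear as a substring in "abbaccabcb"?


Searching for "a" in "abbaccabcb"
Scanning each position:
  Position 0: "a" => MATCH
  Position 1: "b" => no
  Position 2: "b" => no
  Position 3: "a" => MATCH
  Position 4: "c" => no
  Position 5: "c" => no
  Position 6: "a" => MATCH
  Position 7: "b" => no
  Position 8: "c" => no
  Position 9: "b" => no
Total occurrences: 3

3


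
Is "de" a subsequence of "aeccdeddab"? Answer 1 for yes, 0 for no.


Check if "de" is a subsequence of "aeccdeddab"
Greedy scan:
  Position 0 ('a'): no match needed
  Position 1 ('e'): no match needed
  Position 2 ('c'): no match needed
  Position 3 ('c'): no match needed
  Position 4 ('d'): matches sub[0] = 'd'
  Position 5 ('e'): matches sub[1] = 'e'
  Position 6 ('d'): no match needed
  Position 7 ('d'): no match needed
  Position 8 ('a'): no match needed
  Position 9 ('b'): no match needed
All 2 characters matched => is a subsequence

1


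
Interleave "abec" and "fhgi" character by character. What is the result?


Interleaving "abec" and "fhgi":
  Position 0: 'a' from first, 'f' from second => "af"
  Position 1: 'b' from first, 'h' from second => "bh"
  Position 2: 'e' from first, 'g' from second => "eg"
  Position 3: 'c' from first, 'i' from second => "ci"
Result: afbhegci

afbhegci


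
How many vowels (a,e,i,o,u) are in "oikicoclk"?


Input: oikicoclk
Checking each character:
  'o' at position 0: vowel (running total: 1)
  'i' at position 1: vowel (running total: 2)
  'k' at position 2: consonant
  'i' at position 3: vowel (running total: 3)
  'c' at position 4: consonant
  'o' at position 5: vowel (running total: 4)
  'c' at position 6: consonant
  'l' at position 7: consonant
  'k' at position 8: consonant
Total vowels: 4

4


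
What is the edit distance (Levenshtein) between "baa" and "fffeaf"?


Computing edit distance: "baa" -> "fffeaf"
DP table:
           f    f    f    e    a    f
      0    1    2    3    4    5    6
  b   1    1    2    3    4    5    6
  a   2    2    2    3    4    4    5
  a   3    3    3    3    4    4    5
Edit distance = dp[3][6] = 5

5


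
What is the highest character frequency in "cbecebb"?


Input: cbecebb
Character counts:
  'b': 3
  'c': 2
  'e': 2
Maximum frequency: 3

3


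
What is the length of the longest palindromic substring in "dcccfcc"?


Input: "dcccfcc"
Checking substrings for palindromes:
  [2:7] "ccfcc" (len 5) => palindrome
  [1:4] "ccc" (len 3) => palindrome
  [3:6] "cfc" (len 3) => palindrome
  [1:3] "cc" (len 2) => palindrome
  [2:4] "cc" (len 2) => palindrome
  [5:7] "cc" (len 2) => palindrome
Longest palindromic substring: "ccfcc" with length 5

5


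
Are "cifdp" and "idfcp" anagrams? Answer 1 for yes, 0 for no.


Strings: "cifdp", "idfcp"
Sorted first:  cdfip
Sorted second: cdfip
Sorted forms match => anagrams

1


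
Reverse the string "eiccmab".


Input: eiccmab
Reading characters right to left:
  Position 6: 'b'
  Position 5: 'a'
  Position 4: 'm'
  Position 3: 'c'
  Position 2: 'c'
  Position 1: 'i'
  Position 0: 'e'
Reversed: bamccie

bamccie


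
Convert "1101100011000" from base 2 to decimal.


Input: "1101100011000" in base 2
Positional expansion:
  Digit '1' (value 1) x 2^12 = 4096
  Digit '1' (value 1) x 2^11 = 2048
  Digit '0' (value 0) x 2^10 = 0
  Digit '1' (value 1) x 2^9 = 512
  Digit '1' (value 1) x 2^8 = 256
  Digit '0' (value 0) x 2^7 = 0
  Digit '0' (value 0) x 2^6 = 0
  Digit '0' (value 0) x 2^5 = 0
  Digit '1' (value 1) x 2^4 = 16
  Digit '1' (value 1) x 2^3 = 8
  Digit '0' (value 0) x 2^2 = 0
  Digit '0' (value 0) x 2^1 = 0
  Digit '0' (value 0) x 2^0 = 0
Sum = 6936

6936


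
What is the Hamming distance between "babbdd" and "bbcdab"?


Comparing "babbdd" and "bbcdab" position by position:
  Position 0: 'b' vs 'b' => same
  Position 1: 'a' vs 'b' => differ
  Position 2: 'b' vs 'c' => differ
  Position 3: 'b' vs 'd' => differ
  Position 4: 'd' vs 'a' => differ
  Position 5: 'd' vs 'b' => differ
Total differences (Hamming distance): 5

5


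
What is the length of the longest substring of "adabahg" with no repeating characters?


Input: "adabahg"
Sliding window (track last position of each char):
  Position 0 ('a'): window [0,0] length 1 -- new best
  Position 1 ('d'): window [0,1] length 2 -- new best
  Position 2 ('a'): repeat (last at 0), move window start to 1
  Position 2 ('a'): window [1,2] length 2
  Position 3 ('b'): window [1,3] length 3 -- new best
  Position 4 ('a'): repeat (last at 2), move window start to 3
  Position 4 ('a'): window [3,4] length 2
  Position 5 ('h'): window [3,5] length 3
  Position 6 ('g'): window [3,6] length 4 -- new best
Longest substring with no repeats: "bahg" with length 4

4


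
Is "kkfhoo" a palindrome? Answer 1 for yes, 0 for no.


Input: kkfhoo
Reversed: oohfkk
  Compare pos 0 ('k') with pos 5 ('o'): MISMATCH
  Compare pos 1 ('k') with pos 4 ('o'): MISMATCH
  Compare pos 2 ('f') with pos 3 ('h'): MISMATCH
Result: not a palindrome

0


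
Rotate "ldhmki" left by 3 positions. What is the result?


Input: "ldhmki", rotate left by 3
First 3 characters: "ldh"
Remaining characters: "mki"
Concatenate remaining + first: "mki" + "ldh" = "mkildh"

mkildh


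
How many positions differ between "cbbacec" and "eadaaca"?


Comparing "cbbacec" and "eadaaca" position by position:
  Position 0: 'c' vs 'e' => DIFFER
  Position 1: 'b' vs 'a' => DIFFER
  Position 2: 'b' vs 'd' => DIFFER
  Position 3: 'a' vs 'a' => same
  Position 4: 'c' vs 'a' => DIFFER
  Position 5: 'e' vs 'c' => DIFFER
  Position 6: 'c' vs 'a' => DIFFER
Positions that differ: 6

6


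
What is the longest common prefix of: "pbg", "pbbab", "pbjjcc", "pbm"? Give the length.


Words: pbg, pbbab, pbjjcc, pbm
  Position 0: all 'p' => match
  Position 1: all 'b' => match
  Position 2: ('g', 'b', 'j', 'm') => mismatch, stop
LCP = "pb" (length 2)

2


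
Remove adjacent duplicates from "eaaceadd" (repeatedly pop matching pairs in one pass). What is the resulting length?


Input: eaaceadd
Stack-based adjacent duplicate removal:
  Read 'e': push. Stack: e
  Read 'a': push. Stack: ea
  Read 'a': matches stack top 'a' => pop. Stack: e
  Read 'c': push. Stack: ec
  Read 'e': push. Stack: ece
  Read 'a': push. Stack: ecea
  Read 'd': push. Stack: ecead
  Read 'd': matches stack top 'd' => pop. Stack: ecea
Final stack: "ecea" (length 4)

4


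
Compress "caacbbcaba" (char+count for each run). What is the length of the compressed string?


Input: caacbbcaba
Runs:
  'c' x 1 => "c1"
  'a' x 2 => "a2"
  'c' x 1 => "c1"
  'b' x 2 => "b2"
  'c' x 1 => "c1"
  'a' x 1 => "a1"
  'b' x 1 => "b1"
  'a' x 1 => "a1"
Compressed: "c1a2c1b2c1a1b1a1"
Compressed length: 16

16


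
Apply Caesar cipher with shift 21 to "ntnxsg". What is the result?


Caesar cipher: shift "ntnxsg" by 21
  'n' (pos 13) + 21 = pos 8 = 'i'
  't' (pos 19) + 21 = pos 14 = 'o'
  'n' (pos 13) + 21 = pos 8 = 'i'
  'x' (pos 23) + 21 = pos 18 = 's'
  's' (pos 18) + 21 = pos 13 = 'n'
  'g' (pos 6) + 21 = pos 1 = 'b'
Result: ioisnb

ioisnb


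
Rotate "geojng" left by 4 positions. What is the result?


Input: "geojng", rotate left by 4
First 4 characters: "geoj"
Remaining characters: "ng"
Concatenate remaining + first: "ng" + "geoj" = "nggeoj"

nggeoj


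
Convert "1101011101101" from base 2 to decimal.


Input: "1101011101101" in base 2
Positional expansion:
  Digit '1' (value 1) x 2^12 = 4096
  Digit '1' (value 1) x 2^11 = 2048
  Digit '0' (value 0) x 2^10 = 0
  Digit '1' (value 1) x 2^9 = 512
  Digit '0' (value 0) x 2^8 = 0
  Digit '1' (value 1) x 2^7 = 128
  Digit '1' (value 1) x 2^6 = 64
  Digit '1' (value 1) x 2^5 = 32
  Digit '0' (value 0) x 2^4 = 0
  Digit '1' (value 1) x 2^3 = 8
  Digit '1' (value 1) x 2^2 = 4
  Digit '0' (value 0) x 2^1 = 0
  Digit '1' (value 1) x 2^0 = 1
Sum = 6893

6893


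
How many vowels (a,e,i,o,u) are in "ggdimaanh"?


Input: ggdimaanh
Checking each character:
  'g' at position 0: consonant
  'g' at position 1: consonant
  'd' at position 2: consonant
  'i' at position 3: vowel (running total: 1)
  'm' at position 4: consonant
  'a' at position 5: vowel (running total: 2)
  'a' at position 6: vowel (running total: 3)
  'n' at position 7: consonant
  'h' at position 8: consonant
Total vowels: 3

3


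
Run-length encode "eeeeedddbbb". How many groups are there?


Input: eeeeedddbbb
Scanning for consecutive runs:
  Group 1: 'e' x 5 (positions 0-4)
  Group 2: 'd' x 3 (positions 5-7)
  Group 3: 'b' x 3 (positions 8-10)
Total groups: 3

3


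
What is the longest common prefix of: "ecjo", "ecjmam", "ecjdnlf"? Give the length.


Words: ecjo, ecjmam, ecjdnlf
  Position 0: all 'e' => match
  Position 1: all 'c' => match
  Position 2: all 'j' => match
  Position 3: ('o', 'm', 'd') => mismatch, stop
LCP = "ecj" (length 3)

3


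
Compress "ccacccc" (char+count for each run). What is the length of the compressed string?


Input: ccacccc
Runs:
  'c' x 2 => "c2"
  'a' x 1 => "a1"
  'c' x 4 => "c4"
Compressed: "c2a1c4"
Compressed length: 6

6


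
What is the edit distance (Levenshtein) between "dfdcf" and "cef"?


Computing edit distance: "dfdcf" -> "cef"
DP table:
           c    e    f
      0    1    2    3
  d   1    1    2    3
  f   2    2    2    2
  d   3    3    3    3
  c   4    3    4    4
  f   5    4    4    4
Edit distance = dp[5][3] = 4

4


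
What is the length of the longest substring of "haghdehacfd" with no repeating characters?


Input: "haghdehacfd"
Sliding window (track last position of each char):
  Position 0 ('h'): window [0,0] length 1 -- new best
  Position 1 ('a'): window [0,1] length 2 -- new best
  Position 2 ('g'): window [0,2] length 3 -- new best
  Position 3 ('h'): repeat (last at 0), move window start to 1
  Position 3 ('h'): window [1,3] length 3
  Position 4 ('d'): window [1,4] length 4 -- new best
  Position 5 ('e'): window [1,5] length 5 -- new best
  Position 6 ('h'): repeat (last at 3), move window start to 4
  Position 6 ('h'): window [4,6] length 3
  Position 7 ('a'): window [4,7] length 4
  Position 8 ('c'): window [4,8] length 5
  Position 9 ('f'): window [4,9] length 6 -- new best
  Position 10 ('d'): repeat (last at 4), move window start to 5
  Position 10 ('d'): window [5,10] length 6
Longest substring with no repeats: "dehacf" with length 6

6


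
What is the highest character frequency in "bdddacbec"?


Input: bdddacbec
Character counts:
  'a': 1
  'b': 2
  'c': 2
  'd': 3
  'e': 1
Maximum frequency: 3

3


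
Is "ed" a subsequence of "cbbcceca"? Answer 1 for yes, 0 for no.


Check if "ed" is a subsequence of "cbbcceca"
Greedy scan:
  Position 0 ('c'): no match needed
  Position 1 ('b'): no match needed
  Position 2 ('b'): no match needed
  Position 3 ('c'): no match needed
  Position 4 ('c'): no match needed
  Position 5 ('e'): matches sub[0] = 'e'
  Position 6 ('c'): no match needed
  Position 7 ('a'): no match needed
Only matched 1/2 characters => not a subsequence

0


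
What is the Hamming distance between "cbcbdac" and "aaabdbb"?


Comparing "cbcbdac" and "aaabdbb" position by position:
  Position 0: 'c' vs 'a' => differ
  Position 1: 'b' vs 'a' => differ
  Position 2: 'c' vs 'a' => differ
  Position 3: 'b' vs 'b' => same
  Position 4: 'd' vs 'd' => same
  Position 5: 'a' vs 'b' => differ
  Position 6: 'c' vs 'b' => differ
Total differences (Hamming distance): 5

5


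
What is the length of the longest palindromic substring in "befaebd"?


Input: "befaebd"
Checking substrings for palindromes:
  No multi-char palindromic substrings found
Longest palindromic substring: "b" with length 1

1


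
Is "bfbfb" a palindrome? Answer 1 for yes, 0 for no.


Input: bfbfb
Reversed: bfbfb
  Compare pos 0 ('b') with pos 4 ('b'): match
  Compare pos 1 ('f') with pos 3 ('f'): match
Result: palindrome

1


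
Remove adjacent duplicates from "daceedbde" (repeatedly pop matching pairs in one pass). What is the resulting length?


Input: daceedbde
Stack-based adjacent duplicate removal:
  Read 'd': push. Stack: d
  Read 'a': push. Stack: da
  Read 'c': push. Stack: dac
  Read 'e': push. Stack: dace
  Read 'e': matches stack top 'e' => pop. Stack: dac
  Read 'd': push. Stack: dacd
  Read 'b': push. Stack: dacdb
  Read 'd': push. Stack: dacdbd
  Read 'e': push. Stack: dacdbde
Final stack: "dacdbde" (length 7)

7


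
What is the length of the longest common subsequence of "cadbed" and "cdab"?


LCS of "cadbed" and "cdab"
DP table:
           c    d    a    b
      0    0    0    0    0
  c   0    1    1    1    1
  a   0    1    1    2    2
  d   0    1    2    2    2
  b   0    1    2    2    3
  e   0    1    2    2    3
  d   0    1    2    2    3
LCS length = dp[6][4] = 3

3


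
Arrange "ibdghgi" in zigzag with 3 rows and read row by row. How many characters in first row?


Zigzag "ibdghgi" into 3 rows:
Placing characters:
  'i' => row 0
  'b' => row 1
  'd' => row 2
  'g' => row 1
  'h' => row 0
  'g' => row 1
  'i' => row 2
Rows:
  Row 0: "ih"
  Row 1: "bgg"
  Row 2: "di"
First row length: 2

2


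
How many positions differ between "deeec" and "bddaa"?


Comparing "deeec" and "bddaa" position by position:
  Position 0: 'd' vs 'b' => DIFFER
  Position 1: 'e' vs 'd' => DIFFER
  Position 2: 'e' vs 'd' => DIFFER
  Position 3: 'e' vs 'a' => DIFFER
  Position 4: 'c' vs 'a' => DIFFER
Positions that differ: 5

5


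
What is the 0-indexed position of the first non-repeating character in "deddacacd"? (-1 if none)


Input: deddacacd
Character frequencies:
  'a': 2
  'c': 2
  'd': 4
  'e': 1
Scanning left to right for freq == 1:
  Position 0 ('d'): freq=4, skip
  Position 1 ('e'): unique! => answer = 1

1


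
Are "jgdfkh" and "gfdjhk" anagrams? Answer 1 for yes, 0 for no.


Strings: "jgdfkh", "gfdjhk"
Sorted first:  dfghjk
Sorted second: dfghjk
Sorted forms match => anagrams

1


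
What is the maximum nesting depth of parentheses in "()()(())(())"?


Input: "()()(())(())"
Tracking depth:
  Position 0 '(': depth becomes 1
  Position 1 ')': depth becomes 0
  Position 2 '(': depth becomes 1
  Position 3 ')': depth becomes 0
  Position 4 '(': depth becomes 1
  Position 5 '(': depth becomes 2
  Position 6 ')': depth becomes 1
  Position 7 ')': depth becomes 0
  Position 8 '(': depth becomes 1
  Position 9 '(': depth becomes 2
  Position 10 ')': depth becomes 1
  Position 11 ')': depth becomes 0
Maximum depth reached: 2

2


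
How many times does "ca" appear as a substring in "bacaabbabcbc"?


Searching for "ca" in "bacaabbabcbc"
Scanning each position:
  Position 0: "ba" => no
  Position 1: "ac" => no
  Position 2: "ca" => MATCH
  Position 3: "aa" => no
  Position 4: "ab" => no
  Position 5: "bb" => no
  Position 6: "ba" => no
  Position 7: "ab" => no
  Position 8: "bc" => no
  Position 9: "cb" => no
  Position 10: "bc" => no
Total occurrences: 1

1


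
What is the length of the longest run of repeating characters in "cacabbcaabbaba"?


Input: "cacabbcaabbaba"
Scanning for longest run:
  Position 1 ('a'): new char, reset run to 1
  Position 2 ('c'): new char, reset run to 1
  Position 3 ('a'): new char, reset run to 1
  Position 4 ('b'): new char, reset run to 1
  Position 5 ('b'): continues run of 'b', length=2
  Position 6 ('c'): new char, reset run to 1
  Position 7 ('a'): new char, reset run to 1
  Position 8 ('a'): continues run of 'a', length=2
  Position 9 ('b'): new char, reset run to 1
  Position 10 ('b'): continues run of 'b', length=2
  Position 11 ('a'): new char, reset run to 1
  Position 12 ('b'): new char, reset run to 1
  Position 13 ('a'): new char, reset run to 1
Longest run: 'b' with length 2

2


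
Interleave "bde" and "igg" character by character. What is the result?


Interleaving "bde" and "igg":
  Position 0: 'b' from first, 'i' from second => "bi"
  Position 1: 'd' from first, 'g' from second => "dg"
  Position 2: 'e' from first, 'g' from second => "eg"
Result: bidgeg

bidgeg


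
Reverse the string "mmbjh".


Input: mmbjh
Reading characters right to left:
  Position 4: 'h'
  Position 3: 'j'
  Position 2: 'b'
  Position 1: 'm'
  Position 0: 'm'
Reversed: hjbmm

hjbmm


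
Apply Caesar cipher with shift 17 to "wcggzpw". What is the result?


Caesar cipher: shift "wcggzpw" by 17
  'w' (pos 22) + 17 = pos 13 = 'n'
  'c' (pos 2) + 17 = pos 19 = 't'
  'g' (pos 6) + 17 = pos 23 = 'x'
  'g' (pos 6) + 17 = pos 23 = 'x'
  'z' (pos 25) + 17 = pos 16 = 'q'
  'p' (pos 15) + 17 = pos 6 = 'g'
  'w' (pos 22) + 17 = pos 13 = 'n'
Result: ntxxqgn

ntxxqgn


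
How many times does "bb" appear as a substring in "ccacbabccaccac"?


Searching for "bb" in "ccacbabccaccac"
Scanning each position:
  Position 0: "cc" => no
  Position 1: "ca" => no
  Position 2: "ac" => no
  Position 3: "cb" => no
  Position 4: "ba" => no
  Position 5: "ab" => no
  Position 6: "bc" => no
  Position 7: "cc" => no
  Position 8: "ca" => no
  Position 9: "ac" => no
  Position 10: "cc" => no
  Position 11: "ca" => no
  Position 12: "ac" => no
Total occurrences: 0

0


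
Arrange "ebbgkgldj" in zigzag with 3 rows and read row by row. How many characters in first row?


Zigzag "ebbgkgldj" into 3 rows:
Placing characters:
  'e' => row 0
  'b' => row 1
  'b' => row 2
  'g' => row 1
  'k' => row 0
  'g' => row 1
  'l' => row 2
  'd' => row 1
  'j' => row 0
Rows:
  Row 0: "ekj"
  Row 1: "bggd"
  Row 2: "bl"
First row length: 3

3


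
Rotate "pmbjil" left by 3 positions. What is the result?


Input: "pmbjil", rotate left by 3
First 3 characters: "pmb"
Remaining characters: "jil"
Concatenate remaining + first: "jil" + "pmb" = "jilpmb"

jilpmb


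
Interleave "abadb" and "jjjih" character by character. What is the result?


Interleaving "abadb" and "jjjih":
  Position 0: 'a' from first, 'j' from second => "aj"
  Position 1: 'b' from first, 'j' from second => "bj"
  Position 2: 'a' from first, 'j' from second => "aj"
  Position 3: 'd' from first, 'i' from second => "di"
  Position 4: 'b' from first, 'h' from second => "bh"
Result: ajbjajdibh

ajbjajdibh


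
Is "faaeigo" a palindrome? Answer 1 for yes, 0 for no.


Input: faaeigo
Reversed: ogieaaf
  Compare pos 0 ('f') with pos 6 ('o'): MISMATCH
  Compare pos 1 ('a') with pos 5 ('g'): MISMATCH
  Compare pos 2 ('a') with pos 4 ('i'): MISMATCH
Result: not a palindrome

0


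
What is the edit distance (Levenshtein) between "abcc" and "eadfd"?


Computing edit distance: "abcc" -> "eadfd"
DP table:
           e    a    d    f    d
      0    1    2    3    4    5
  a   1    1    1    2    3    4
  b   2    2    2    2    3    4
  c   3    3    3    3    3    4
  c   4    4    4    4    4    4
Edit distance = dp[4][5] = 4

4


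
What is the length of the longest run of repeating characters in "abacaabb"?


Input: "abacaabb"
Scanning for longest run:
  Position 1 ('b'): new char, reset run to 1
  Position 2 ('a'): new char, reset run to 1
  Position 3 ('c'): new char, reset run to 1
  Position 4 ('a'): new char, reset run to 1
  Position 5 ('a'): continues run of 'a', length=2
  Position 6 ('b'): new char, reset run to 1
  Position 7 ('b'): continues run of 'b', length=2
Longest run: 'a' with length 2

2


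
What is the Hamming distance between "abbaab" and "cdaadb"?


Comparing "abbaab" and "cdaadb" position by position:
  Position 0: 'a' vs 'c' => differ
  Position 1: 'b' vs 'd' => differ
  Position 2: 'b' vs 'a' => differ
  Position 3: 'a' vs 'a' => same
  Position 4: 'a' vs 'd' => differ
  Position 5: 'b' vs 'b' => same
Total differences (Hamming distance): 4

4


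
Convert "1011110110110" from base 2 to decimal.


Input: "1011110110110" in base 2
Positional expansion:
  Digit '1' (value 1) x 2^12 = 4096
  Digit '0' (value 0) x 2^11 = 0
  Digit '1' (value 1) x 2^10 = 1024
  Digit '1' (value 1) x 2^9 = 512
  Digit '1' (value 1) x 2^8 = 256
  Digit '1' (value 1) x 2^7 = 128
  Digit '0' (value 0) x 2^6 = 0
  Digit '1' (value 1) x 2^5 = 32
  Digit '1' (value 1) x 2^4 = 16
  Digit '0' (value 0) x 2^3 = 0
  Digit '1' (value 1) x 2^2 = 4
  Digit '1' (value 1) x 2^1 = 2
  Digit '0' (value 0) x 2^0 = 0
Sum = 6070

6070


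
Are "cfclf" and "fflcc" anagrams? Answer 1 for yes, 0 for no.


Strings: "cfclf", "fflcc"
Sorted first:  ccffl
Sorted second: ccffl
Sorted forms match => anagrams

1


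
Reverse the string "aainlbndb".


Input: aainlbndb
Reading characters right to left:
  Position 8: 'b'
  Position 7: 'd'
  Position 6: 'n'
  Position 5: 'b'
  Position 4: 'l'
  Position 3: 'n'
  Position 2: 'i'
  Position 1: 'a'
  Position 0: 'a'
Reversed: bdnblniaa

bdnblniaa


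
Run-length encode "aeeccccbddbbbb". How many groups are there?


Input: aeeccccbddbbbb
Scanning for consecutive runs:
  Group 1: 'a' x 1 (positions 0-0)
  Group 2: 'e' x 2 (positions 1-2)
  Group 3: 'c' x 4 (positions 3-6)
  Group 4: 'b' x 1 (positions 7-7)
  Group 5: 'd' x 2 (positions 8-9)
  Group 6: 'b' x 4 (positions 10-13)
Total groups: 6

6


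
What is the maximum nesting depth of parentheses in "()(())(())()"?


Input: "()(())(())()"
Tracking depth:
  Position 0 '(': depth becomes 1
  Position 1 ')': depth becomes 0
  Position 2 '(': depth becomes 1
  Position 3 '(': depth becomes 2
  Position 4 ')': depth becomes 1
  Position 5 ')': depth becomes 0
  Position 6 '(': depth becomes 1
  Position 7 '(': depth becomes 2
  Position 8 ')': depth becomes 1
  Position 9 ')': depth becomes 0
  Position 10 '(': depth becomes 1
  Position 11 ')': depth becomes 0
Maximum depth reached: 2

2


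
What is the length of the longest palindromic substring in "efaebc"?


Input: "efaebc"
Checking substrings for palindromes:
  No multi-char palindromic substrings found
Longest palindromic substring: "e" with length 1

1


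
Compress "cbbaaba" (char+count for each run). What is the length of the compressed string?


Input: cbbaaba
Runs:
  'c' x 1 => "c1"
  'b' x 2 => "b2"
  'a' x 2 => "a2"
  'b' x 1 => "b1"
  'a' x 1 => "a1"
Compressed: "c1b2a2b1a1"
Compressed length: 10

10


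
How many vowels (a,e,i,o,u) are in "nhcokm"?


Input: nhcokm
Checking each character:
  'n' at position 0: consonant
  'h' at position 1: consonant
  'c' at position 2: consonant
  'o' at position 3: vowel (running total: 1)
  'k' at position 4: consonant
  'm' at position 5: consonant
Total vowels: 1

1


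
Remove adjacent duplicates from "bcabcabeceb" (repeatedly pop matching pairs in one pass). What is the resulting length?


Input: bcabcabeceb
Stack-based adjacent duplicate removal:
  Read 'b': push. Stack: b
  Read 'c': push. Stack: bc
  Read 'a': push. Stack: bca
  Read 'b': push. Stack: bcab
  Read 'c': push. Stack: bcabc
  Read 'a': push. Stack: bcabca
  Read 'b': push. Stack: bcabcab
  Read 'e': push. Stack: bcabcabe
  Read 'c': push. Stack: bcabcabec
  Read 'e': push. Stack: bcabcabece
  Read 'b': push. Stack: bcabcabeceb
Final stack: "bcabcabeceb" (length 11)

11


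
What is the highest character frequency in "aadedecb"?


Input: aadedecb
Character counts:
  'a': 2
  'b': 1
  'c': 1
  'd': 2
  'e': 2
Maximum frequency: 2

2


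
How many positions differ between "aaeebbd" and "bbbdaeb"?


Comparing "aaeebbd" and "bbbdaeb" position by position:
  Position 0: 'a' vs 'b' => DIFFER
  Position 1: 'a' vs 'b' => DIFFER
  Position 2: 'e' vs 'b' => DIFFER
  Position 3: 'e' vs 'd' => DIFFER
  Position 4: 'b' vs 'a' => DIFFER
  Position 5: 'b' vs 'e' => DIFFER
  Position 6: 'd' vs 'b' => DIFFER
Positions that differ: 7

7


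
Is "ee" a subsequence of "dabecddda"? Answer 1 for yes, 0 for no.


Check if "ee" is a subsequence of "dabecddda"
Greedy scan:
  Position 0 ('d'): no match needed
  Position 1 ('a'): no match needed
  Position 2 ('b'): no match needed
  Position 3 ('e'): matches sub[0] = 'e'
  Position 4 ('c'): no match needed
  Position 5 ('d'): no match needed
  Position 6 ('d'): no match needed
  Position 7 ('d'): no match needed
  Position 8 ('a'): no match needed
Only matched 1/2 characters => not a subsequence

0


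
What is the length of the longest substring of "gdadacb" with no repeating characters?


Input: "gdadacb"
Sliding window (track last position of each char):
  Position 0 ('g'): window [0,0] length 1 -- new best
  Position 1 ('d'): window [0,1] length 2 -- new best
  Position 2 ('a'): window [0,2] length 3 -- new best
  Position 3 ('d'): repeat (last at 1), move window start to 2
  Position 3 ('d'): window [2,3] length 2
  Position 4 ('a'): repeat (last at 2), move window start to 3
  Position 4 ('a'): window [3,4] length 2
  Position 5 ('c'): window [3,5] length 3
  Position 6 ('b'): window [3,6] length 4 -- new best
Longest substring with no repeats: "dacb" with length 4

4


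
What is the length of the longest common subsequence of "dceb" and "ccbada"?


LCS of "dceb" and "ccbada"
DP table:
           c    c    b    a    d    a
      0    0    0    0    0    0    0
  d   0    0    0    0    0    1    1
  c   0    1    1    1    1    1    1
  e   0    1    1    1    1    1    1
  b   0    1    1    2    2    2    2
LCS length = dp[4][6] = 2

2


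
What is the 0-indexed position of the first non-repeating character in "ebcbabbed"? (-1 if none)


Input: ebcbabbed
Character frequencies:
  'a': 1
  'b': 4
  'c': 1
  'd': 1
  'e': 2
Scanning left to right for freq == 1:
  Position 0 ('e'): freq=2, skip
  Position 1 ('b'): freq=4, skip
  Position 2 ('c'): unique! => answer = 2

2


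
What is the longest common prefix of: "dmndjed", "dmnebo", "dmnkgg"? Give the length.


Words: dmndjed, dmnebo, dmnkgg
  Position 0: all 'd' => match
  Position 1: all 'm' => match
  Position 2: all 'n' => match
  Position 3: ('d', 'e', 'k') => mismatch, stop
LCP = "dmn" (length 3)

3


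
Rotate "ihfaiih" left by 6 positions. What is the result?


Input: "ihfaiih", rotate left by 6
First 6 characters: "ihfaii"
Remaining characters: "h"
Concatenate remaining + first: "h" + "ihfaii" = "hihfaii"

hihfaii


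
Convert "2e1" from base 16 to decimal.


Input: "2e1" in base 16
Positional expansion:
  Digit '2' (value 2) x 16^2 = 512
  Digit 'e' (value 14) x 16^1 = 224
  Digit '1' (value 1) x 16^0 = 1
Sum = 737

737


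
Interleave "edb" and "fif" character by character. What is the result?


Interleaving "edb" and "fif":
  Position 0: 'e' from first, 'f' from second => "ef"
  Position 1: 'd' from first, 'i' from second => "di"
  Position 2: 'b' from first, 'f' from second => "bf"
Result: efdibf

efdibf


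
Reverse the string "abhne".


Input: abhne
Reading characters right to left:
  Position 4: 'e'
  Position 3: 'n'
  Position 2: 'h'
  Position 1: 'b'
  Position 0: 'a'
Reversed: enhba

enhba


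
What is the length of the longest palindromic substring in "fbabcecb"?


Input: "fbabcecb"
Checking substrings for palindromes:
  [3:8] "bcecb" (len 5) => palindrome
  [1:4] "bab" (len 3) => palindrome
  [4:7] "cec" (len 3) => palindrome
Longest palindromic substring: "bcecb" with length 5

5


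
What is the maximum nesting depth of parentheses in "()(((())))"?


Input: "()(((())))"
Tracking depth:
  Position 0 '(': depth becomes 1
  Position 1 ')': depth becomes 0
  Position 2 '(': depth becomes 1
  Position 3 '(': depth becomes 2
  Position 4 '(': depth becomes 3
  Position 5 '(': depth becomes 4
  Position 6 ')': depth becomes 3
  Position 7 ')': depth becomes 2
  Position 8 ')': depth becomes 1
  Position 9 ')': depth becomes 0
Maximum depth reached: 4

4


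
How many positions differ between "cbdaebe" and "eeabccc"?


Comparing "cbdaebe" and "eeabccc" position by position:
  Position 0: 'c' vs 'e' => DIFFER
  Position 1: 'b' vs 'e' => DIFFER
  Position 2: 'd' vs 'a' => DIFFER
  Position 3: 'a' vs 'b' => DIFFER
  Position 4: 'e' vs 'c' => DIFFER
  Position 5: 'b' vs 'c' => DIFFER
  Position 6: 'e' vs 'c' => DIFFER
Positions that differ: 7

7


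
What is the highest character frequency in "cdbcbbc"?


Input: cdbcbbc
Character counts:
  'b': 3
  'c': 3
  'd': 1
Maximum frequency: 3

3


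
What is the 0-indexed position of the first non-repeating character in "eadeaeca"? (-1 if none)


Input: eadeaeca
Character frequencies:
  'a': 3
  'c': 1
  'd': 1
  'e': 3
Scanning left to right for freq == 1:
  Position 0 ('e'): freq=3, skip
  Position 1 ('a'): freq=3, skip
  Position 2 ('d'): unique! => answer = 2

2


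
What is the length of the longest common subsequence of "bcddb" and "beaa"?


LCS of "bcddb" and "beaa"
DP table:
           b    e    a    a
      0    0    0    0    0
  b   0    1    1    1    1
  c   0    1    1    1    1
  d   0    1    1    1    1
  d   0    1    1    1    1
  b   0    1    1    1    1
LCS length = dp[5][4] = 1

1


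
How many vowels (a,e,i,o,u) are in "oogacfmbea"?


Input: oogacfmbea
Checking each character:
  'o' at position 0: vowel (running total: 1)
  'o' at position 1: vowel (running total: 2)
  'g' at position 2: consonant
  'a' at position 3: vowel (running total: 3)
  'c' at position 4: consonant
  'f' at position 5: consonant
  'm' at position 6: consonant
  'b' at position 7: consonant
  'e' at position 8: vowel (running total: 4)
  'a' at position 9: vowel (running total: 5)
Total vowels: 5

5


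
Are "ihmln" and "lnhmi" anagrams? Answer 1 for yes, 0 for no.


Strings: "ihmln", "lnhmi"
Sorted first:  hilmn
Sorted second: hilmn
Sorted forms match => anagrams

1


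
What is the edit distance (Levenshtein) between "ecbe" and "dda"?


Computing edit distance: "ecbe" -> "dda"
DP table:
           d    d    a
      0    1    2    3
  e   1    1    2    3
  c   2    2    2    3
  b   3    3    3    3
  e   4    4    4    4
Edit distance = dp[4][3] = 4

4


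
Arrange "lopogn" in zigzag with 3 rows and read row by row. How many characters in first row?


Zigzag "lopogn" into 3 rows:
Placing characters:
  'l' => row 0
  'o' => row 1
  'p' => row 2
  'o' => row 1
  'g' => row 0
  'n' => row 1
Rows:
  Row 0: "lg"
  Row 1: "oon"
  Row 2: "p"
First row length: 2

2


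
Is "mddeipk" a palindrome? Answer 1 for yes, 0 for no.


Input: mddeipk
Reversed: kpieddm
  Compare pos 0 ('m') with pos 6 ('k'): MISMATCH
  Compare pos 1 ('d') with pos 5 ('p'): MISMATCH
  Compare pos 2 ('d') with pos 4 ('i'): MISMATCH
Result: not a palindrome

0
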